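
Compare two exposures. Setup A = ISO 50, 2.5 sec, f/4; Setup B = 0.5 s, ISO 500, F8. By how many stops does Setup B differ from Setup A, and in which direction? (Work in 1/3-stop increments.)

Aperture: f/4 → f/4.5 → f/5 → f/5.6 → f/6.3 → f/7.1 → f/8 — 2 stops smaller aperture (darker).
Shutter speed: 2.5 → 2 → 1.6 → 1.3 → 1 → 0.8 → 0.6 → 0.5 — 2 1/3 stops shorter (darker).
ISO: 50 → 64 → 80 → 100 → 125 → 160 → 200 → 250 → 320 → 400 → 500 — 3 1/3 stops higher (brighter).
Net: −2 −2 1/3 +3 1/3 = −1 stop.

1 stop darker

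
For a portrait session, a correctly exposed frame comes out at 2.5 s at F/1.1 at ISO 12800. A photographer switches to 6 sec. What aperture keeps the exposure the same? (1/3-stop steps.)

Shutter speed: 2.5 → 3.2 → 4 → 5 → 6 — 1 1/3 stops longer (brighter).
Need 1 1/3 stops darker from the aperture: f/1.1 → f/1.2 → f/1.4 → f/1.6 → f/1.8.

f/1.8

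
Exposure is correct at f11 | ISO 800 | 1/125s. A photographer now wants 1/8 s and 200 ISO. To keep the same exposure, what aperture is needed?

f/22

Shutter speed: 1/125 → 1/60 → 1/30 → 1/15 → 1/8 — 4 stops slower (brighter).
ISO: 800 → 400 → 200 — 2 stops dropped (darker).
Net change so far: 2 stops brighter. Offset with the aperture: f/11 → f/16 → f/22.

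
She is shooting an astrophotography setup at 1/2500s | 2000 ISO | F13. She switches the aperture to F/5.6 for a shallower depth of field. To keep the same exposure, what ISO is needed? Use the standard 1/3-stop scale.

Aperture: f/13 → f/11 → f/10 → f/9 → f/8 → f/7.1 → f/6.3 → f/5.6 — 2 1/3 stops opened up (brighter).
Need 2 1/3 stops darker from the ISO: 2000 → 1600 → 1250 → 1000 → 800 → 640 → 500 → 400.

ISO 400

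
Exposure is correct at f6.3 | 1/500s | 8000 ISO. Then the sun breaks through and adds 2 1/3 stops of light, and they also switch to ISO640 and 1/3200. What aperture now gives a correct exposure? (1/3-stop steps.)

Scene light: 2 1/3 stops brighter.
ISO: 8000 → 6400 → 5000 → 4000 → 3200 → 2500 → 2000 → 1600 → 1250 → 1000 → 800 → 640 — 3 2/3 stops dropped (darker).
Shutter speed: 1/500 → 1/640 → 1/800 → 1/1000 → 1/1250 → 1/1600 → 1/2000 → 1/2500 → 1/3200 — 2 2/3 stops shorter (darker).
Net so far: 4 stops darker. Aperture: f/6.3 → f/5.6 → f/5 → f/4.5 → f/4 → f/3.5 → f/3.2 → f/2.8 → f/2.5 → f/2.2 → f/2 → f/1.8 → f/1.6.

f/1.6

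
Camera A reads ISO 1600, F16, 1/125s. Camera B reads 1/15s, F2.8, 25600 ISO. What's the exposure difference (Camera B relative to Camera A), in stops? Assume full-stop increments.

Aperture: f/16 → f/11 → f/8 → f/5.6 → f/4 → f/2.8 — 5 stops wider (brighter).
Shutter speed: 1/125 → 1/60 → 1/30 → 1/15 — 3 stops longer (brighter).
ISO: 1600 → 3200 → 6400 → 12800 → 25600 — 4 stops raised (brighter).
Net: +5 +3 +4 = +12 stops.

12 stops brighter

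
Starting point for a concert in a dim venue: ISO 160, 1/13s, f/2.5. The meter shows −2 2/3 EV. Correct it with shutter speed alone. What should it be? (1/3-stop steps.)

0.5 s

Underexposed by 2 2/3 stops → need 2 2/3 stops brighter.
Shutter speed: 1/13 → 1/10 → 1/8 → 1/6 → 1/5 → 1/4 → 0.3 → 0.4 → 0.5.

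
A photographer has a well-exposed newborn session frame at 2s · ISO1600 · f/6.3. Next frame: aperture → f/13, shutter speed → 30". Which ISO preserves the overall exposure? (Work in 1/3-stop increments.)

Aperture: f/6.3 → f/7.1 → f/8 → f/9 → f/10 → f/11 → f/13 — 2 stops smaller aperture (darker).
Shutter speed: 2 → 2.5 → 3.2 → 4 → 5 → 6 → 8 → 10 → 13 → 15 → 20 → 25 → 30 — 4 stops longer (brighter).
Net change so far: 2 stops brighter. Offset with the ISO: 1600 → 1250 → 1000 → 800 → 640 → 500 → 400.

ISO 400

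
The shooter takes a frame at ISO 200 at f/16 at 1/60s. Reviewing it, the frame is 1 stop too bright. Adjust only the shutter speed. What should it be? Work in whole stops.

Overexposed by 1 stop → need 1 stop darker.
Shutter speed: 1/60 → 1/125.

1/125s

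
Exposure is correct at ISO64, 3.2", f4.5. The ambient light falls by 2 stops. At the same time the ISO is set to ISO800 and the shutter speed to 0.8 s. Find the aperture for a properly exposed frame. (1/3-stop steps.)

Scene light: 2 stops darker.
ISO: 64 → 80 → 100 → 125 → 160 → 200 → 250 → 320 → 400 → 500 → 640 → 800 — 3 2/3 stops higher (brighter).
Shutter speed: 3.2 → 2.5 → 2 → 1.6 → 1.3 → 1 → 0.8 — 2 stops shorter (darker).
Net so far: 1/3 stop darker. Aperture: f/4.5 → f/4.

f/4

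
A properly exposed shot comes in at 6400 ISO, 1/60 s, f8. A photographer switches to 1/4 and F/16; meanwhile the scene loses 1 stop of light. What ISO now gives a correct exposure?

ISO 3200

Scene light: 1 stop darker.
Shutter speed: 1/60 → 1/30 → 1/15 → 1/8 → 1/4 — 4 stops slower (brighter).
Aperture: f/8 → f/11 → f/16 — 2 stops smaller aperture (darker).
Net so far: 1 stop brighter. ISO: 6400 → 3200.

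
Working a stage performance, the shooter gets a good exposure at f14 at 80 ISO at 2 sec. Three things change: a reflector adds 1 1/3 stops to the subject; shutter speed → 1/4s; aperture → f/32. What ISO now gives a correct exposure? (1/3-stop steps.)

Scene light: 1 1/3 stops brighter.
Shutter speed: 2 → 1.6 → 1.3 → 1 → 0.8 → 0.6 → 0.5 → 0.4 → 0.3 → 1/4 — 3 stops faster (darker).
Aperture: f/14 → f/16 → f/18 → f/20 → f/22 → f/25 → f/29 → f/32 — 2 1/3 stops smaller aperture (darker).
Net so far: 4 stops darker. ISO: 80 → 100 → 125 → 160 → 200 → 250 → 320 → 400 → 500 → 640 → 800 → 1000 → 1250.

ISO 1250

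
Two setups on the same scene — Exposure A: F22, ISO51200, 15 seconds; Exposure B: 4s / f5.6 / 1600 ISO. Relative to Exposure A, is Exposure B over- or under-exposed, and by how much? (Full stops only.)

Aperture: f/22 → f/16 → f/11 → f/8 → f/5.6 — 4 stops larger aperture (brighter).
Shutter speed: 15 → 8 → 4 — 2 stops faster (darker).
ISO: 51200 → 25600 → 12800 → 6400 → 3200 → 1600 — 5 stops dropped (darker).
Net: +4 −2 −5 = −3 stops.

3 stops darker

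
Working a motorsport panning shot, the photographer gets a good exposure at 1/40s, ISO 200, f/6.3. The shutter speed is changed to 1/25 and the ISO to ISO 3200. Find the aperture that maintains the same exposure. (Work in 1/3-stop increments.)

Shutter speed: 1/40 → 1/30 → 1/25 — 2/3 stop slower (brighter).
ISO: 200 → 250 → 320 → 400 → 500 → 640 → 800 → 1000 → 1250 → 1600 → 2000 → 2500 → 3200 — 4 stops raised (brighter).
Net change so far: 4 2/3 stops brighter. Offset with the aperture: f/6.3 → f/7.1 → f/8 → f/9 → f/10 → f/11 → f/13 → f/14 → f/16 → f/18 → f/20 → f/22 → f/25 → f/29 → f/32.

f/32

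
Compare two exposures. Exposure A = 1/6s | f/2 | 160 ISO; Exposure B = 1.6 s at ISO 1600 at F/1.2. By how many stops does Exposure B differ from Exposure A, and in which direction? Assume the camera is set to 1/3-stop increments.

Aperture: f/2 → f/1.8 → f/1.6 → f/1.4 → f/1.2 — 1 1/3 stops wider (brighter).
Shutter speed: 1/6 → 1/5 → 1/4 → 0.3 → 0.4 → 0.5 → 0.6 → 0.8 → 1 → 1.3 → 1.6 — 3 1/3 stops longer (brighter).
ISO: 160 → 200 → 250 → 320 → 400 → 500 → 640 → 800 → 1000 → 1250 → 1600 — 3 1/3 stops raised (brighter).
Net: +1 1/3 +3 1/3 +3 1/3 = +8 stops.

8 stops brighter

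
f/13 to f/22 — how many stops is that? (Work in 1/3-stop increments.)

f/13 → f/14 → f/16 → f/18 → f/20 → f/22 — count the steps: 5 third-stops = 1 2/3 stops.

1 2/3 stops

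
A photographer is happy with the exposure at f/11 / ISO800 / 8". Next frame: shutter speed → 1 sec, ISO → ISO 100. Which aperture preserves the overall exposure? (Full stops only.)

f/1.4

Shutter speed: 8 → 4 → 2 → 1 — 3 stops faster (darker).
ISO: 800 → 400 → 200 → 100 — 3 stops lower (darker).
Net change so far: 6 stops darker. Offset with the aperture: f/11 → f/8 → f/5.6 → f/4 → f/2.8 → f/2 → f/1.4.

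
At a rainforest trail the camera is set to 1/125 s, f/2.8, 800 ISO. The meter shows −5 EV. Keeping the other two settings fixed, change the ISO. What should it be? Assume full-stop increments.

ISO 25600

Underexposed by 5 stops → need 5 stops brighter.
ISO: 800 → 1600 → 3200 → 6400 → 12800 → 25600.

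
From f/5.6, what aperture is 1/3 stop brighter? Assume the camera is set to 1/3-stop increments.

f/5

Aperture: f/5.6 → f/5 — 1/3 stop opened up (brighter).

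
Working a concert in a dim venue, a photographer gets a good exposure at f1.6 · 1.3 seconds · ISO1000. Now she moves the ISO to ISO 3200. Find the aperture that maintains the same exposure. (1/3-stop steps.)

f/2.8

ISO: 1000 → 1250 → 1600 → 2000 → 2500 → 3200 — 1 2/3 stops higher (brighter).
Need 1 2/3 stops darker from the aperture: f/1.6 → f/1.8 → f/2 → f/2.2 → f/2.5 → f/2.8.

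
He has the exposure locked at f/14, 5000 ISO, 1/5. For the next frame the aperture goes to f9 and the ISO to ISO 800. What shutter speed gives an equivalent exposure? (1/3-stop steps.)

Aperture: f/14 → f/13 → f/11 → f/10 → f/9 — 1 1/3 stops larger aperture (brighter).
ISO: 5000 → 4000 → 3200 → 2500 → 2000 → 1600 → 1250 → 1000 → 800 — 2 2/3 stops lower (darker).
Net change so far: 1 1/3 stops darker. Offset with the shutter speed: 1/5 → 1/4 → 0.3 → 0.4 → 0.5.

0.5 s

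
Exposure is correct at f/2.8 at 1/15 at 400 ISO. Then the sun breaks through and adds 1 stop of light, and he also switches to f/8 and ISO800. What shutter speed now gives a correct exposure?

1/8s

Scene light: 1 stop brighter.
Aperture: f/2.8 → f/4 → f/5.6 → f/8 — 3 stops stopped down (darker).
ISO: 400 → 800 — 1 stop higher (brighter).
Net so far: 1 stop darker. Shutter speed: 1/15 → 1/8.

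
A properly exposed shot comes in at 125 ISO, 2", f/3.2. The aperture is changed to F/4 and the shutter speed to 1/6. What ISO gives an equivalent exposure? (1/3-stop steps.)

Aperture: f/3.2 → f/3.5 → f/4 — 2/3 stop narrower (darker).
Shutter speed: 2 → 1.6 → 1.3 → 1 → 0.8 → 0.6 → 0.5 → 0.4 → 0.3 → 1/4 → 1/5 → 1/6 — 3 2/3 stops faster (darker).
Net change so far: 4 1/3 stops darker. Offset with the ISO: 125 → 160 → 200 → 250 → 320 → 400 → 500 → 640 → 800 → 1000 → 1250 → 1600 → 2000 → 2500.

ISO 2500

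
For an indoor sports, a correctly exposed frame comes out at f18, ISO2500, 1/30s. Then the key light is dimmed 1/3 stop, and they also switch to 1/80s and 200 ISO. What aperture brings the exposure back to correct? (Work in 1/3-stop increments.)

f/2.8

Scene light: 1/3 stop darker.
Shutter speed: 1/30 → 1/40 → 1/50 → 1/60 → 1/80 — 1 1/3 stops shorter (darker).
ISO: 2500 → 2000 → 1600 → 1250 → 1000 → 800 → 640 → 500 → 400 → 320 → 250 → 200 — 3 2/3 stops lower (darker).
Net so far: 5 1/3 stops darker. Aperture: f/18 → f/16 → f/14 → f/13 → f/11 → f/10 → f/9 → f/8 → f/7.1 → f/6.3 → f/5.6 → f/5 → f/4.5 → f/4 → f/3.5 → f/3.2 → f/2.8.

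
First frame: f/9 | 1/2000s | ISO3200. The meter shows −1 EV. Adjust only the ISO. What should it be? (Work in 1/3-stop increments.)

Underexposed by 1 stop → need 1 stop brighter.
ISO: 3200 → 4000 → 5000 → 6400.

ISO 6400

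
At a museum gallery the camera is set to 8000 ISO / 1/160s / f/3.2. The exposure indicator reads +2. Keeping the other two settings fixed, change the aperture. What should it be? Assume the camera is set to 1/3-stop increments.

f/6.3

Overexposed by 2 stops → need 2 stops darker.
Aperture: f/3.2 → f/3.5 → f/4 → f/4.5 → f/5 → f/5.6 → f/6.3.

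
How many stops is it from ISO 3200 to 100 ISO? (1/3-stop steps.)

5 stops

3200 → 2500 → 2000 → 1600 → 1250 → 1000 → 800 → 640 → 500 → 400 → 320 → 250 → 200 → 160 → 125 → 100 — count the steps: 15 third-stops = 5 stops.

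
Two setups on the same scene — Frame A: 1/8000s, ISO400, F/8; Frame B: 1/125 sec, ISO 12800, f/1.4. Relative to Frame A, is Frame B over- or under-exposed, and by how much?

Aperture: f/8 → f/5.6 → f/4 → f/2.8 → f/2 → f/1.4 — 5 stops wider (brighter).
Shutter speed: 1/8000 → 1/4000 → 1/2000 → 1/1000 → 1/500 → 1/250 → 1/125 — 6 stops longer (brighter).
ISO: 400 → 800 → 1600 → 3200 → 6400 → 12800 — 5 stops higher (brighter).
Net: +5 +6 +5 = +16 stops.

16 stops brighter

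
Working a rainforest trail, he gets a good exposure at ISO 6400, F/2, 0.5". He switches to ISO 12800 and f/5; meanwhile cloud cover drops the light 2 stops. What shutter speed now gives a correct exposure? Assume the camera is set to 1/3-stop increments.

6 s

Scene light: 2 stops darker.
ISO: 6400 → 8000 → 10000 → 12800 — 1 stop raised (brighter).
Aperture: f/2 → f/2.2 → f/2.5 → f/2.8 → f/3.2 → f/3.5 → f/4 → f/4.5 → f/5 — 2 2/3 stops smaller aperture (darker).
Net so far: 3 2/3 stops darker. Shutter speed: 0.5 → 0.6 → 0.8 → 1 → 1.3 → 1.6 → 2 → 2.5 → 3.2 → 4 → 5 → 6.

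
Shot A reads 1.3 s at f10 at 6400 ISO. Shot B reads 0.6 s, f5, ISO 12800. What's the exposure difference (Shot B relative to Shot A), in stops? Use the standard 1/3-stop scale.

Aperture: f/10 → f/9 → f/8 → f/7.1 → f/6.3 → f/5.6 → f/5 — 2 stops wider (brighter).
Shutter speed: 1.3 → 1 → 0.8 → 0.6 — 1 stop shorter (darker).
ISO: 6400 → 8000 → 10000 → 12800 — 1 stop higher (brighter).
Net: +2 −1 +1 = +2 stops.

2 stops brighter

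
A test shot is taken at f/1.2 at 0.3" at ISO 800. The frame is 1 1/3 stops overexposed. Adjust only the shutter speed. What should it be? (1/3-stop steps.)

Overexposed by 1 1/3 stops → need 1 1/3 stops darker.
Shutter speed: 0.3 → 1/4 → 1/5 → 1/6 → 1/8.

1/8s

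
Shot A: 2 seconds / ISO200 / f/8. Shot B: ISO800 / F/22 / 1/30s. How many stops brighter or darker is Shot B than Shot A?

7 stops darker

Aperture: f/8 → f/11 → f/16 → f/22 — 3 stops smaller aperture (darker).
Shutter speed: 2 → 1 → 1/2 → 1/4 → 1/8 → 1/15 → 1/30 — 6 stops shorter (darker).
ISO: 200 → 400 → 800 — 2 stops raised (brighter).
Net: −3 −6 +2 = −7 stops.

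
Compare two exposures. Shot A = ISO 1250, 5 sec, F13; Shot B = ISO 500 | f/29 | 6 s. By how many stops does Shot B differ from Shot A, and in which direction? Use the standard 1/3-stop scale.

Aperture: f/13 → f/14 → f/16 → f/18 → f/20 → f/22 → f/25 → f/29 — 2 1/3 stops smaller aperture (darker).
Shutter speed: 5 → 6 — 1/3 stop slower (brighter).
ISO: 1250 → 1000 → 800 → 640 → 500 — 1 1/3 stops dropped (darker).
Net: −2 1/3 +1/3 −1 1/3 = −3 1/3 stops.

3 1/3 stops darker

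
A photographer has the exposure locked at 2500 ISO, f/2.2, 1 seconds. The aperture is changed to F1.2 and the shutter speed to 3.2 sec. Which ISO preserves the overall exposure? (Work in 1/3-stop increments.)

ISO 250

Aperture: f/2.2 → f/2 → f/1.8 → f/1.6 → f/1.4 → f/1.2 — 1 2/3 stops wider (brighter).
Shutter speed: 1 → 1.3 → 1.6 → 2 → 2.5 → 3.2 — 1 2/3 stops slower (brighter).
Net change so far: 3 1/3 stops brighter. Offset with the ISO: 2500 → 2000 → 1600 → 1250 → 1000 → 800 → 640 → 500 → 400 → 320 → 250.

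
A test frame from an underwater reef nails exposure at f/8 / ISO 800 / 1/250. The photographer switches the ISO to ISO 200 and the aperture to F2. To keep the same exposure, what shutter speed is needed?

ISO: 800 → 400 → 200 — 2 stops lower (darker).
Aperture: f/8 → f/5.6 → f/4 → f/2.8 → f/2 — 4 stops larger aperture (brighter).
Net change so far: 2 stops brighter. Offset with the shutter speed: 1/250 → 1/500 → 1/1000.

1/1000s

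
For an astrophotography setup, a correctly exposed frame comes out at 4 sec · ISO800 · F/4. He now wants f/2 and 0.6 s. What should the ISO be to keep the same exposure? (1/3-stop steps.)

ISO 1250

Aperture: f/4 → f/3.5 → f/3.2 → f/2.8 → f/2.5 → f/2.2 → f/2 — 2 stops wider (brighter).
Shutter speed: 4 → 3.2 → 2.5 → 2 → 1.6 → 1.3 → 1 → 0.8 → 0.6 — 2 2/3 stops faster (darker).
Net change so far: 2/3 stop darker. Offset with the ISO: 800 → 1000 → 1250.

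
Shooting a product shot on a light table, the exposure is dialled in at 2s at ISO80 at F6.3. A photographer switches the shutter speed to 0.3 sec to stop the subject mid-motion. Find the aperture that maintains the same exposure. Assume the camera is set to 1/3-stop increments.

f/2.5

Shutter speed: 2 → 1.6 → 1.3 → 1 → 0.8 → 0.6 → 0.5 → 0.4 → 0.3 — 2 2/3 stops shorter (darker).
Need 2 2/3 stops brighter from the aperture: f/6.3 → f/5.6 → f/5 → f/4.5 → f/4 → f/3.5 → f/3.2 → f/2.8 → f/2.5.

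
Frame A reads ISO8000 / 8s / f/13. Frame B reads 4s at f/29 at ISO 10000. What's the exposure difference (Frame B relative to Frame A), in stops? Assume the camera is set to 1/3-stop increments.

3 stops darker

Aperture: f/13 → f/14 → f/16 → f/18 → f/20 → f/22 → f/25 → f/29 — 2 1/3 stops narrower (darker).
Shutter speed: 8 → 6 → 5 → 4 — 1 stop faster (darker).
ISO: 8000 → 10000 — 1/3 stop higher (brighter).
Net: −2 1/3 −1 +1/3 = −3 stops.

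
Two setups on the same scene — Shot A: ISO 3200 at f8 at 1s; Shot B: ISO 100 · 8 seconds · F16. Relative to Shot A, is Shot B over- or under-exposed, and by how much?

Aperture: f/8 → f/11 → f/16 — 2 stops stopped down (darker).
Shutter speed: 1 → 2 → 4 → 8 — 3 stops slower (brighter).
ISO: 3200 → 1600 → 800 → 400 → 200 → 100 — 5 stops dropped (darker).
Net: −2 +3 −5 = −4 stops.

4 stops darker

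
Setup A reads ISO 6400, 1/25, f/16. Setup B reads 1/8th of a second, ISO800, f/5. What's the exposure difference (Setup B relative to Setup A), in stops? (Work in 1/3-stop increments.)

Aperture: f/16 → f/14 → f/13 → f/11 → f/10 → f/9 → f/8 → f/7.1 → f/6.3 → f/5.6 → f/5 — 3 1/3 stops opened up (brighter).
Shutter speed: 1/25 → 1/20 → 1/15 → 1/13 → 1/10 → 1/8 — 1 2/3 stops longer (brighter).
ISO: 6400 → 5000 → 4000 → 3200 → 2500 → 2000 → 1600 → 1250 → 1000 → 800 — 3 stops lower (darker).
Net: +3 1/3 +1 2/3 −3 = +2 stops.

2 stops brighter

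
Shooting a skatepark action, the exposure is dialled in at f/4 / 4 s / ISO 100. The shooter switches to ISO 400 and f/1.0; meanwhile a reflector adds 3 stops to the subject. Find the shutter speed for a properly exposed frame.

Scene light: 3 stops brighter.
ISO: 100 → 200 → 400 — 2 stops higher (brighter).
Aperture: f/4 → f/2.8 → f/2 → f/1.4 → f/1.0 — 4 stops opened up (brighter).
Net so far: 9 stops brighter. Shutter speed: 4 → 2 → 1 → 1/2 → 1/4 → 1/8 → 1/15 → 1/30 → 1/60 → 1/125.

1/125s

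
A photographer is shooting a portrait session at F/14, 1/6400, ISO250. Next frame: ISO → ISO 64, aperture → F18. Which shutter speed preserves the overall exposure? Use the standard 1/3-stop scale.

ISO: 250 → 200 → 160 → 125 → 100 → 80 → 64 — 2 stops dropped (darker).
Aperture: f/14 → f/16 → f/18 — 2/3 stop smaller aperture (darker).
Net change so far: 2 2/3 stops darker. Offset with the shutter speed: 1/6400 → 1/5000 → 1/4000 → 1/3200 → 1/2500 → 1/2000 → 1/1600 → 1/1250 → 1/1000.

1/1000s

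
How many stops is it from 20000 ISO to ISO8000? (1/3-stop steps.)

20000 → 16000 → 12800 → 10000 → 8000 — count the steps: 4 third-stops = 1 1/3 stops.

1 1/3 stops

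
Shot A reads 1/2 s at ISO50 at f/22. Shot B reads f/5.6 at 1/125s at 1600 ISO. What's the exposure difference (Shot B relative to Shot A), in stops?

Aperture: f/22 → f/16 → f/11 → f/8 → f/5.6 — 4 stops opened up (brighter).
Shutter speed: 1/2 → 1/4 → 1/8 → 1/15 → 1/30 → 1/60 → 1/125 — 6 stops faster (darker).
ISO: 50 → 100 → 200 → 400 → 800 → 1600 — 5 stops raised (brighter).
Net: +4 −6 +5 = +3 stops.

3 stops brighter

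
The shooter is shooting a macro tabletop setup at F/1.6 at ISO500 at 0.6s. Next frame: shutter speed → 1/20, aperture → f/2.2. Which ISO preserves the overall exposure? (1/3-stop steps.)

ISO 12800

Shutter speed: 0.6 → 0.5 → 0.4 → 0.3 → 1/4 → 1/5 → 1/6 → 1/8 → 1/10 → 1/13 → 1/15 → 1/20 — 3 2/3 stops shorter (darker).
Aperture: f/1.6 → f/1.8 → f/2 → f/2.2 — 1 stop narrower (darker).
Net change so far: 4 2/3 stops darker. Offset with the ISO: 500 → 640 → 800 → 1000 → 1250 → 1600 → 2000 → 2500 → 3200 → 4000 → 5000 → 6400 → 8000 → 10000 → 12800.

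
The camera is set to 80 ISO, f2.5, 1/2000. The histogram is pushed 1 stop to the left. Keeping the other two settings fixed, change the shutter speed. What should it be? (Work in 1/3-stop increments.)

1/1000s

Underexposed by 1 stop → need 1 stop brighter.
Shutter speed: 1/2000 → 1/1600 → 1/1250 → 1/1000.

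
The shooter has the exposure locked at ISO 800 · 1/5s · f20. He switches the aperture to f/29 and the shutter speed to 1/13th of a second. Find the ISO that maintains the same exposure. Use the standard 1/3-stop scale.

Aperture: f/20 → f/22 → f/25 → f/29 — 1 stop stopped down (darker).
Shutter speed: 1/5 → 1/6 → 1/8 → 1/10 → 1/13 — 1 1/3 stops shorter (darker).
Net change so far: 2 1/3 stops darker. Offset with the ISO: 800 → 1000 → 1250 → 1600 → 2000 → 2500 → 3200 → 4000.

ISO 4000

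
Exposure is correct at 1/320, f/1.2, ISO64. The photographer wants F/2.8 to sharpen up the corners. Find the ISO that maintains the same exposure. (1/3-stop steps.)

ISO 320

Aperture: f/1.2 → f/1.4 → f/1.6 → f/1.8 → f/2 → f/2.2 → f/2.5 → f/2.8 — 2 1/3 stops narrower (darker).
Need 2 1/3 stops brighter from the ISO: 64 → 80 → 100 → 125 → 160 → 200 → 250 → 320.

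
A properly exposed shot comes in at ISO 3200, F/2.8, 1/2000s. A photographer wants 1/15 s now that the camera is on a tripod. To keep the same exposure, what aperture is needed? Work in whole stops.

f/32

Shutter speed: 1/2000 → 1/1000 → 1/500 → 1/250 → 1/125 → 1/60 → 1/30 → 1/15 — 7 stops longer (brighter).
Need 7 stops darker from the aperture: f/2.8 → f/4 → f/5.6 → f/8 → f/11 → f/16 → f/22 → f/32.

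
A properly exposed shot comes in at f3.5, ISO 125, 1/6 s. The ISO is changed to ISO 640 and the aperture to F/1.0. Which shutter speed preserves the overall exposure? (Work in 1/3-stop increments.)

ISO: 125 → 160 → 200 → 250 → 320 → 400 → 500 → 640 — 2 1/3 stops higher (brighter).
Aperture: f/3.5 → f/3.2 → f/2.8 → f/2.5 → f/2.2 → f/2 → f/1.8 → f/1.6 → f/1.4 → f/1.2 → f/1.1 → f/1.0 — 3 2/3 stops opened up (brighter).
Net change so far: 6 stops brighter. Offset with the shutter speed: 1/6 → 1/8 → 1/10 → 1/13 → 1/15 → 1/20 → 1/25 → 1/30 → 1/40 → 1/50 → 1/60 → 1/80 → 1/100 → 1/125 → 1/160 → 1/200 → 1/250 → 1/320 → 1/400.

1/400s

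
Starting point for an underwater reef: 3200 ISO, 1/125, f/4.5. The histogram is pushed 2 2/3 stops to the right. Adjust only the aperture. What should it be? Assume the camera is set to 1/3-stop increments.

Overexposed by 2 2/3 stops → need 2 2/3 stops darker.
Aperture: f/4.5 → f/5 → f/5.6 → f/6.3 → f/7.1 → f/8 → f/9 → f/10 → f/11.

f/11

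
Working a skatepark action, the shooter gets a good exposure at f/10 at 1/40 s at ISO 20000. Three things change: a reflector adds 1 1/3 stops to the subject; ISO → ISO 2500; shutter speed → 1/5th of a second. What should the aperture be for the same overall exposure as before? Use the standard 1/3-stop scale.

f/16

Scene light: 1 1/3 stops brighter.
ISO: 20000 → 16000 → 12800 → 10000 → 8000 → 6400 → 5000 → 4000 → 3200 → 2500 — 3 stops lower (darker).
Shutter speed: 1/40 → 1/30 → 1/25 → 1/20 → 1/15 → 1/13 → 1/10 → 1/8 → 1/6 → 1/5 — 3 stops longer (brighter).
Net so far: 1 1/3 stops brighter. Aperture: f/10 → f/11 → f/13 → f/14 → f/16.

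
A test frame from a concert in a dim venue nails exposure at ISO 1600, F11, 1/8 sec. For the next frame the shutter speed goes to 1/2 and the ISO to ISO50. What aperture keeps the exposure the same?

Shutter speed: 1/8 → 1/4 → 1/2 — 2 stops slower (brighter).
ISO: 1600 → 800 → 400 → 200 → 100 → 50 — 5 stops lower (darker).
Net change so far: 3 stops darker. Offset with the aperture: f/11 → f/8 → f/5.6 → f/4.

f/4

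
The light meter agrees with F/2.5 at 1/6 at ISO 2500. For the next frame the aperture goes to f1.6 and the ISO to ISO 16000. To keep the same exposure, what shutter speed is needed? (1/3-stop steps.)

Aperture: f/2.5 → f/2.2 → f/2 → f/1.8 → f/1.6 — 1 1/3 stops larger aperture (brighter).
ISO: 2500 → 3200 → 4000 → 5000 → 6400 → 8000 → 10000 → 12800 → 16000 — 2 2/3 stops higher (brighter).
Net change so far: 4 stops brighter. Offset with the shutter speed: 1/6 → 1/8 → 1/10 → 1/13 → 1/15 → 1/20 → 1/25 → 1/30 → 1/40 → 1/50 → 1/60 → 1/80 → 1/100.

1/100s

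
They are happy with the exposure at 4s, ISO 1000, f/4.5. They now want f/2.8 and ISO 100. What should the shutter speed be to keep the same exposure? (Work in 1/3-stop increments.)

Aperture: f/4.5 → f/4 → f/3.5 → f/3.2 → f/2.8 — 1 1/3 stops wider (brighter).
ISO: 1000 → 800 → 640 → 500 → 400 → 320 → 250 → 200 → 160 → 125 → 100 — 3 1/3 stops dropped (darker).
Net change so far: 2 stops darker. Offset with the shutter speed: 4 → 5 → 6 → 8 → 10 → 13 → 15.

15 s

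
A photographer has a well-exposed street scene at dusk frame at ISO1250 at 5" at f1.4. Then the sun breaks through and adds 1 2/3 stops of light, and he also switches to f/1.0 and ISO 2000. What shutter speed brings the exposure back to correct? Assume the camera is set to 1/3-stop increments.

Scene light: 1 2/3 stops brighter.
Aperture: f/1.4 → f/1.2 → f/1.1 → f/1.0 — 1 stop wider (brighter).
ISO: 1250 → 1600 → 2000 — 2/3 stop higher (brighter).
Net so far: 3 1/3 stops brighter. Shutter speed: 5 → 4 → 3.2 → 2.5 → 2 → 1.6 → 1.3 → 1 → 0.8 → 0.6 → 0.5.

0.5 s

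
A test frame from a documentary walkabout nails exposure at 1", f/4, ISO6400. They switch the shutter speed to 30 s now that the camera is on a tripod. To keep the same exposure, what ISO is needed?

Shutter speed: 1 → 2 → 4 → 8 → 15 → 30 — 5 stops longer (brighter).
Need 5 stops darker from the ISO: 6400 → 3200 → 1600 → 800 → 400 → 200.

ISO 200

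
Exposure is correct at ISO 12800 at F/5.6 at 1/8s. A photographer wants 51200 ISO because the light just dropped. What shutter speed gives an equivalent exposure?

ISO: 12800 → 25600 → 51200 — 2 stops higher (brighter).
Need 2 stops darker from the shutter speed: 1/8 → 1/15 → 1/30.

1/30s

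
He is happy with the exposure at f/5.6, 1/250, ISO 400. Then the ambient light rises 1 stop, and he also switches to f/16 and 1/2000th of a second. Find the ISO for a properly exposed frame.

ISO 12800

Scene light: 1 stop brighter.
Aperture: f/5.6 → f/8 → f/11 → f/16 — 3 stops narrower (darker).
Shutter speed: 1/250 → 1/500 → 1/1000 → 1/2000 — 3 stops faster (darker).
Net so far: 5 stops darker. ISO: 400 → 800 → 1600 → 3200 → 6400 → 12800.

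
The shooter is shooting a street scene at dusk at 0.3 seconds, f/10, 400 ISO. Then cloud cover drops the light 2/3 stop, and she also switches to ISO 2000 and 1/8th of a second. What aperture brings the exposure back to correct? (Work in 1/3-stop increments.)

Scene light: 2/3 stop darker.
ISO: 400 → 500 → 640 → 800 → 1000 → 1250 → 1600 → 2000 — 2 1/3 stops higher (brighter).
Shutter speed: 0.3 → 1/4 → 1/5 → 1/6 → 1/8 — 1 1/3 stops faster (darker).
Net so far: 1/3 stop brighter. Aperture: f/10 → f/11.

f/11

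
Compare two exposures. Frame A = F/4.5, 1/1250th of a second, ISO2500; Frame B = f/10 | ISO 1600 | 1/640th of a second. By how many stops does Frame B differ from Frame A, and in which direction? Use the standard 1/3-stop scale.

2 stops darker

Aperture: f/4.5 → f/5 → f/5.6 → f/6.3 → f/7.1 → f/8 → f/9 → f/10 — 2 1/3 stops narrower (darker).
Shutter speed: 1/1250 → 1/1000 → 1/800 → 1/640 — 1 stop longer (brighter).
ISO: 2500 → 2000 → 1600 — 2/3 stop dropped (darker).
Net: −2 1/3 +1 −2/3 = −2 stops.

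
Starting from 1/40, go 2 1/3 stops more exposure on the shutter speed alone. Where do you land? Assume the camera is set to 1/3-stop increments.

1/8s

Shutter speed: 1/40 → 1/30 → 1/25 → 1/20 → 1/15 → 1/13 → 1/10 → 1/8 — 2 1/3 stops slower (brighter).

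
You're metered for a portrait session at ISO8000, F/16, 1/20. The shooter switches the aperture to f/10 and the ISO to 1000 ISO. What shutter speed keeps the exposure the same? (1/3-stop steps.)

Aperture: f/16 → f/14 → f/13 → f/11 → f/10 — 1 1/3 stops opened up (brighter).
ISO: 8000 → 6400 → 5000 → 4000 → 3200 → 2500 → 2000 → 1600 → 1250 → 1000 — 3 stops lower (darker).
Net change so far: 1 2/3 stops darker. Offset with the shutter speed: 1/20 → 1/15 → 1/13 → 1/10 → 1/8 → 1/6.

1/6s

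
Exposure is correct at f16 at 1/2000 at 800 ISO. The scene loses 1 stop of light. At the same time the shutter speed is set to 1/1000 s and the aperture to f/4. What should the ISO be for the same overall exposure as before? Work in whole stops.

Scene light: 1 stop darker.
Shutter speed: 1/2000 → 1/1000 — 1 stop slower (brighter).
Aperture: f/16 → f/11 → f/8 → f/5.6 → f/4 — 4 stops wider (brighter).
Net so far: 4 stops brighter. ISO: 800 → 400 → 200 → 100 → 50.

ISO 50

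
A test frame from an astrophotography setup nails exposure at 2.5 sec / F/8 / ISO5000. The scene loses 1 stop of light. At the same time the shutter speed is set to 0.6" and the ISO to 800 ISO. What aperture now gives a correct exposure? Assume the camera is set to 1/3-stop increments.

Scene light: 1 stop darker.
Shutter speed: 2.5 → 2 → 1.6 → 1.3 → 1 → 0.8 → 0.6 — 2 stops shorter (darker).
ISO: 5000 → 4000 → 3200 → 2500 → 2000 → 1600 → 1250 → 1000 → 800 — 2 2/3 stops lower (darker).
Net so far: 5 2/3 stops darker. Aperture: f/8 → f/7.1 → f/6.3 → f/5.6 → f/5 → f/4.5 → f/4 → f/3.5 → f/3.2 → f/2.8 → f/2.5 → f/2.2 → f/2 → f/1.8 → f/1.6 → f/1.4 → f/1.2 → f/1.1.

f/1.1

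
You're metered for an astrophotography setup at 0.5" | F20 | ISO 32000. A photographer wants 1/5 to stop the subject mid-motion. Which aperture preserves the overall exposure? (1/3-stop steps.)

Shutter speed: 0.5 → 0.4 → 0.3 → 1/4 → 1/5 — 1 1/3 stops faster (darker).
Need 1 1/3 stops brighter from the aperture: f/20 → f/18 → f/16 → f/14 → f/13.

f/13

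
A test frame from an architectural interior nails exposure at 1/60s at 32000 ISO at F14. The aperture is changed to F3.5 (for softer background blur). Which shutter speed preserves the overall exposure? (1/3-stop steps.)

1/1000s

Aperture: f/14 → f/13 → f/11 → f/10 → f/9 → f/8 → f/7.1 → f/6.3 → f/5.6 → f/5 → f/4.5 → f/4 → f/3.5 — 4 stops larger aperture (brighter).
Need 4 stops darker from the shutter speed: 1/60 → 1/80 → 1/100 → 1/125 → 1/160 → 1/200 → 1/250 → 1/320 → 1/400 → 1/500 → 1/640 → 1/800 → 1/1000.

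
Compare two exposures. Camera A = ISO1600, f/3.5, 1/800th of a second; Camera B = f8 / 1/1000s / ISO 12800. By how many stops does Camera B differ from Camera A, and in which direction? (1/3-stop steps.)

1/3 stop brighter

Aperture: f/3.5 → f/4 → f/4.5 → f/5 → f/5.6 → f/6.3 → f/7.1 → f/8 — 2 1/3 stops stopped down (darker).
Shutter speed: 1/800 → 1/1000 — 1/3 stop faster (darker).
ISO: 1600 → 2000 → 2500 → 3200 → 4000 → 5000 → 6400 → 8000 → 10000 → 12800 — 3 stops raised (brighter).
Net: −2 1/3 −1/3 +3 = +1/3 stops.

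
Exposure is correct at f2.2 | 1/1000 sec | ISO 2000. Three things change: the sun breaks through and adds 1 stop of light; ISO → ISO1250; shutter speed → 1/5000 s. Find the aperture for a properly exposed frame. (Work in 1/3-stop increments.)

f/1.1

Scene light: 1 stop brighter.
ISO: 2000 → 1600 → 1250 — 2/3 stop lower (darker).
Shutter speed: 1/1000 → 1/1250 → 1/1600 → 1/2000 → 1/2500 → 1/3200 → 1/4000 → 1/5000 — 2 1/3 stops faster (darker).
Net so far: 2 stops darker. Aperture: f/2.2 → f/2 → f/1.8 → f/1.6 → f/1.4 → f/1.2 → f/1.1.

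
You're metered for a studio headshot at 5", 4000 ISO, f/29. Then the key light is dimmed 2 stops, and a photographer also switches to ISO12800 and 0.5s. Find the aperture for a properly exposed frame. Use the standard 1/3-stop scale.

f/8

Scene light: 2 stops darker.
ISO: 4000 → 5000 → 6400 → 8000 → 10000 → 12800 — 1 2/3 stops higher (brighter).
Shutter speed: 5 → 4 → 3.2 → 2.5 → 2 → 1.6 → 1.3 → 1 → 0.8 → 0.6 → 0.5 — 3 1/3 stops shorter (darker).
Net so far: 3 2/3 stops darker. Aperture: f/29 → f/25 → f/22 → f/20 → f/18 → f/16 → f/14 → f/13 → f/11 → f/10 → f/9 → f/8.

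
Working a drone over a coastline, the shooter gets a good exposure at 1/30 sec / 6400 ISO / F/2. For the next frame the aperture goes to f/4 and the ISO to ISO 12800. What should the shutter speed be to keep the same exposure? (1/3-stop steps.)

1/15s

Aperture: f/2 → f/2.2 → f/2.5 → f/2.8 → f/3.2 → f/3.5 → f/4 — 2 stops stopped down (darker).
ISO: 6400 → 8000 → 10000 → 12800 — 1 stop higher (brighter).
Net change so far: 1 stop darker. Offset with the shutter speed: 1/30 → 1/25 → 1/20 → 1/15.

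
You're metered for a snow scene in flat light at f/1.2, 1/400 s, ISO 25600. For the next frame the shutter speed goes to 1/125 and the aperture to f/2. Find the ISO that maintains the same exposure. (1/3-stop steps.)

Shutter speed: 1/400 → 1/320 → 1/250 → 1/200 → 1/160 → 1/125 — 1 2/3 stops slower (brighter).
Aperture: f/1.2 → f/1.4 → f/1.6 → f/1.8 → f/2 — 1 1/3 stops smaller aperture (darker).
Net change so far: 1/3 stop brighter. Offset with the ISO: 25600 → 20000.

ISO 20000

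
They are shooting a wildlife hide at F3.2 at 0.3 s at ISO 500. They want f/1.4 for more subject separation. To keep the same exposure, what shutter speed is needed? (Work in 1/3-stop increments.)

1/15s

Aperture: f/3.2 → f/2.8 → f/2.5 → f/2.2 → f/2 → f/1.8 → f/1.6 → f/1.4 — 2 1/3 stops larger aperture (brighter).
Need 2 1/3 stops darker from the shutter speed: 0.3 → 1/4 → 1/5 → 1/6 → 1/8 → 1/10 → 1/13 → 1/15.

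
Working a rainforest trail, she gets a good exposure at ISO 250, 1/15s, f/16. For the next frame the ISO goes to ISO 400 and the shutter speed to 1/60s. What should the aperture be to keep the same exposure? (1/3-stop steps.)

f/10

ISO: 250 → 320 → 400 — 2/3 stop raised (brighter).
Shutter speed: 1/15 → 1/20 → 1/25 → 1/30 → 1/40 → 1/50 → 1/60 — 2 stops shorter (darker).
Net change so far: 1 1/3 stops darker. Offset with the aperture: f/16 → f/14 → f/13 → f/11 → f/10.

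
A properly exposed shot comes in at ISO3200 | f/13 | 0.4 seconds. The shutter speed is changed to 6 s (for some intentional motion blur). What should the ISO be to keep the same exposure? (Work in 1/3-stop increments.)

ISO 200

Shutter speed: 0.4 → 0.5 → 0.6 → 0.8 → 1 → 1.3 → 1.6 → 2 → 2.5 → 3.2 → 4 → 5 → 6 — 4 stops longer (brighter).
Need 4 stops darker from the ISO: 3200 → 2500 → 2000 → 1600 → 1250 → 1000 → 800 → 640 → 500 → 400 → 320 → 250 → 200.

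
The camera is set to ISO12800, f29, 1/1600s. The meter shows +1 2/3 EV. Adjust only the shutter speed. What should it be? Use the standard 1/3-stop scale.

1/5000s

Overexposed by 1 2/3 stops → need 1 2/3 stops darker.
Shutter speed: 1/1600 → 1/2000 → 1/2500 → 1/3200 → 1/4000 → 1/5000.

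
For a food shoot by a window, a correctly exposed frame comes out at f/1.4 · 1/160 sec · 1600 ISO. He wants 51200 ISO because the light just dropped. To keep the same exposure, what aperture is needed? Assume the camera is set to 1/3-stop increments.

ISO: 1600 → 2000 → 2500 → 3200 → 4000 → 5000 → 6400 → 8000 → 10000 → 12800 → 16000 → 20000 → 25600 → 32000 → 40000 → 51200 — 5 stops higher (brighter).
Need 5 stops darker from the aperture: f/1.4 → f/1.6 → f/1.8 → f/2 → f/2.2 → f/2.5 → f/2.8 → f/3.2 → f/3.5 → f/4 → f/4.5 → f/5 → f/5.6 → f/6.3 → f/7.1 → f/8.

f/8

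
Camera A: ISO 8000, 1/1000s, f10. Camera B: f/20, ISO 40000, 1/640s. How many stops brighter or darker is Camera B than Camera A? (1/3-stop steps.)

Aperture: f/10 → f/11 → f/13 → f/14 → f/16 → f/18 → f/20 — 2 stops smaller aperture (darker).
Shutter speed: 1/1000 → 1/800 → 1/640 — 2/3 stop longer (brighter).
ISO: 8000 → 10000 → 12800 → 16000 → 20000 → 25600 → 32000 → 40000 — 2 1/3 stops raised (brighter).
Net: −2 +2/3 +2 1/3 = +1 stop.

1 stop brighter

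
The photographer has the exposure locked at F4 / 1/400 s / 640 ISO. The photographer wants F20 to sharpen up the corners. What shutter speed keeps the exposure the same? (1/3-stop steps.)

Aperture: f/4 → f/4.5 → f/5 → f/5.6 → f/6.3 → f/7.1 → f/8 → f/9 → f/10 → f/11 → f/13 → f/14 → f/16 → f/18 → f/20 — 4 2/3 stops smaller aperture (darker).
Need 4 2/3 stops brighter from the shutter speed: 1/400 → 1/320 → 1/250 → 1/200 → 1/160 → 1/125 → 1/100 → 1/80 → 1/60 → 1/50 → 1/40 → 1/30 → 1/25 → 1/20 → 1/15.

1/15s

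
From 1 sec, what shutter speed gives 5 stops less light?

Shutter speed: 1 → 1/2 → 1/4 → 1/8 → 1/15 → 1/30 — 5 stops shorter (darker).

1/30s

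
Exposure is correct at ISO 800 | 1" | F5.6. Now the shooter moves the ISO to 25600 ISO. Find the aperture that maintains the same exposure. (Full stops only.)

f/32

ISO: 800 → 1600 → 3200 → 6400 → 12800 → 25600 — 5 stops higher (brighter).
Need 5 stops darker from the aperture: f/5.6 → f/8 → f/11 → f/16 → f/22 → f/32.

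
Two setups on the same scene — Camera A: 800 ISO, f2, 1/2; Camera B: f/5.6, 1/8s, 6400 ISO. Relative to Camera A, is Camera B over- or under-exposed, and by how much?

2 stops darker

Aperture: f/2 → f/2.8 → f/4 → f/5.6 — 3 stops narrower (darker).
Shutter speed: 1/2 → 1/4 → 1/8 — 2 stops shorter (darker).
ISO: 800 → 1600 → 3200 → 6400 — 3 stops raised (brighter).
Net: −3 −2 +3 = −2 stops.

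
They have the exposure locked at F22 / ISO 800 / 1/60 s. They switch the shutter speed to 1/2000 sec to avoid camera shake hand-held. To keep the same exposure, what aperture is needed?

f/4

Shutter speed: 1/60 → 1/125 → 1/250 → 1/500 → 1/1000 → 1/2000 — 5 stops shorter (darker).
Need 5 stops brighter from the aperture: f/22 → f/16 → f/11 → f/8 → f/5.6 → f/4.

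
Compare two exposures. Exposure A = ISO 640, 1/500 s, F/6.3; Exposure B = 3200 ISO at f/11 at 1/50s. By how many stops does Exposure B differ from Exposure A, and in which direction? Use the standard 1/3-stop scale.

4 stops brighter

Aperture: f/6.3 → f/7.1 → f/8 → f/9 → f/10 → f/11 — 1 2/3 stops narrower (darker).
Shutter speed: 1/500 → 1/400 → 1/320 → 1/250 → 1/200 → 1/160 → 1/125 → 1/100 → 1/80 → 1/60 → 1/50 — 3 1/3 stops longer (brighter).
ISO: 640 → 800 → 1000 → 1250 → 1600 → 2000 → 2500 → 3200 — 2 1/3 stops higher (brighter).
Net: −1 2/3 +3 1/3 +2 1/3 = +4 stops.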